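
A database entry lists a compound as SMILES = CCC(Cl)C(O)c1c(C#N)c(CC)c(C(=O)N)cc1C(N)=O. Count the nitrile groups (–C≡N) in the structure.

1

The nitrile motif appears at heavy-atom position 9 in the SMILES.
Other groups present: 2 amide, 1 hydroxyl.
Nitrile count: 1.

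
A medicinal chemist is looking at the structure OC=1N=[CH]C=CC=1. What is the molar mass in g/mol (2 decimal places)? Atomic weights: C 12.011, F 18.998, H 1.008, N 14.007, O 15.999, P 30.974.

First, the molecular formula is C5H5NO (counting implicit H from valence).
  C: 5 × 12.011 = 60.055
  H: 5 × 1.008 = 5.040
  N: 1 × 14.007 = 14.007
  O: 1 × 15.999 = 15.999
Sum: 5×12.011 + 5×1.008 + 1×14.007 + 1×15.999 = 95.101 → 95.10 g/mol.

95.10 g/mol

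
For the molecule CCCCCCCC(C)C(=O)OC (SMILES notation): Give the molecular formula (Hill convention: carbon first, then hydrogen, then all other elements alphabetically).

C11H22O2

Walk through each heavy atom and fill implicit hydrogens from standard valence (C 4, N 3, O 2, S 2, halogen 1):
  atom 1: C, bond orders sum to 1 (valence 4) → 3 H
  atom 2: C, bond orders sum to 2 (valence 4) → 2 H
  atom 3: C, bond orders sum to 2 (valence 4) → 2 H
  atom 4: C, bond orders sum to 2 (valence 4) → 2 H
  atom 5: C, bond orders sum to 2 (valence 4) → 2 H
  atom 6: C, bond orders sum to 2 (valence 4) → 2 H
  atom 7: C, bond orders sum to 2 (valence 4) → 2 H
  atom 8: C, bond orders sum to 3 (valence 4) → 1 H
  atom 9: C, bond orders sum to 1 (valence 4) → 3 H
  atom 10: C, bond orders sum to 4 (valence 4) → 0 H
  atom 11: O, bond orders sum to 2 (valence 2) → 0 H
  atom 12: O, bond orders sum to 2 (valence 2) → 0 H
  atom 13: C, bond orders sum to 1 (valence 4) → 3 H
Totals → C:11, H:22, O:2.
In Hill order: C11H22O2.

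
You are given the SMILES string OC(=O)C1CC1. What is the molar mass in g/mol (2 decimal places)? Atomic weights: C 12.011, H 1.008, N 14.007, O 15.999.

86.09 g/mol

First, the molecular formula is C4H6O2 (counting implicit H from valence).
  C: 4 × 12.011 = 48.044
  H: 6 × 1.008 = 6.048
  O: 2 × 15.999 = 31.998
Sum: 4×12.011 + 6×1.008 + 2×15.999 = 86.090 → 86.09 g/mol.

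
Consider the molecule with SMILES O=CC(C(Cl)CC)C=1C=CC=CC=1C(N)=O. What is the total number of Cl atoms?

1

Scan the SMILES for Cl atoms (remember two-letter symbols like Cl and Br are single atoms).
Chlorine count: 1.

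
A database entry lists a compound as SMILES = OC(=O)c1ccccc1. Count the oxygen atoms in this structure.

Scan the SMILES for O atoms (remember two-letter symbols like Cl and Br are single atoms).
Oxygen count: 2.

2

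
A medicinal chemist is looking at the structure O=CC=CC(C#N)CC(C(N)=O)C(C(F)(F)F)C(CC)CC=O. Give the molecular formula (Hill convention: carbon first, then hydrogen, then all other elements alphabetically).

Walk through each heavy atom and fill implicit hydrogens from standard valence (C 4, N 3, O 2, S 2, halogen 1):
  atom 1: O, bond orders sum to 2 (valence 2) → 0 H
  atom 2: C, bond orders sum to 3 (valence 4) → 1 H
  atom 3: C, bond orders sum to 3 (valence 4) → 1 H
  atom 4: C, bond orders sum to 3 (valence 4) → 1 H
  atom 5: C, bond orders sum to 3 (valence 4) → 1 H
  atom 6: C, bond orders sum to 4 (valence 4) → 0 H
  atom 7: N, bond orders sum to 3 (valence 3) → 0 H
  atom 8: C, bond orders sum to 2 (valence 4) → 2 H
  atom 9: C, bond orders sum to 3 (valence 4) → 1 H
  atom 10: C, bond orders sum to 4 (valence 4) → 0 H
  atom 11: N, bond orders sum to 1 (valence 3) → 2 H
  atom 12: O, bond orders sum to 2 (valence 2) → 0 H
  atom 13: C, bond orders sum to 3 (valence 4) → 1 H
  atom 14: C, bond orders sum to 4 (valence 4) → 0 H
  atom 15: F (halogen, monovalent) → 0 H
  atom 16: F (halogen, monovalent) → 0 H
  atom 17: F (halogen, monovalent) → 0 H
  atom 18: C, bond orders sum to 3 (valence 4) → 1 H
  atom 19: C, bond orders sum to 2 (valence 4) → 2 H
  atom 20: C, bond orders sum to 1 (valence 4) → 3 H
  atom 21: C, bond orders sum to 2 (valence 4) → 2 H
  atom 22: C, bond orders sum to 3 (valence 4) → 1 H
  atom 23: O, bond orders sum to 2 (valence 2) → 0 H
Totals → C:15, H:19, F:3, N:2, O:3.
In Hill order: C15H19F3N2O3.

C15H19F3N2O3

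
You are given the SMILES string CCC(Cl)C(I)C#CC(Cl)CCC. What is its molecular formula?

C10H15Cl2I

Walk through each heavy atom and fill implicit hydrogens from standard valence (C 4, N 3, O 2, S 2, halogen 1):
  atom 1: C, bond orders sum to 1 (valence 4) → 3 H
  atom 2: C, bond orders sum to 2 (valence 4) → 2 H
  atom 3: C, bond orders sum to 3 (valence 4) → 1 H
  atom 4: Cl (halogen, monovalent) → 0 H
  atom 5: C, bond orders sum to 3 (valence 4) → 1 H
  atom 6: I (halogen, monovalent) → 0 H
  atom 7: C, bond orders sum to 4 (valence 4) → 0 H
  atom 8: C, bond orders sum to 4 (valence 4) → 0 H
  atom 9: C, bond orders sum to 3 (valence 4) → 1 H
  atom 10: Cl (halogen, monovalent) → 0 H
  atom 11: C, bond orders sum to 2 (valence 4) → 2 H
  atom 12: C, bond orders sum to 2 (valence 4) → 2 H
  atom 13: C, bond orders sum to 1 (valence 4) → 3 H
Totals → C:10, H:15, Cl:2, I:1.
In Hill order: C10H15Cl2I.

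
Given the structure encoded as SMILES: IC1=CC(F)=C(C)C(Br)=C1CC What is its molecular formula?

C9H9BrFI

Walk through each heavy atom and fill implicit hydrogens from standard valence (C 4, N 3, O 2, S 2, halogen 1):
  atom 1: I (halogen, monovalent) → 0 H
  atom 2: C, bond orders sum to 4 (valence 4) → 0 H
  atom 3: C, bond orders sum to 3 (valence 4) → 1 H
  atom 4: C, bond orders sum to 4 (valence 4) → 0 H
  atom 5: F (halogen, monovalent) → 0 H
  atom 6: C, bond orders sum to 4 (valence 4) → 0 H
  atom 7: C, bond orders sum to 1 (valence 4) → 3 H
  atom 8: C, bond orders sum to 4 (valence 4) → 0 H
  atom 9: Br (halogen, monovalent) → 0 H
  atom 10: C, bond orders sum to 4 (valence 4) → 0 H
  atom 11: C, bond orders sum to 2 (valence 4) → 2 H
  atom 12: C, bond orders sum to 1 (valence 4) → 3 H
Totals → C:9, H:9, Br:1, F:1, I:1.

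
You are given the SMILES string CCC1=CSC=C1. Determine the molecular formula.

Walk through each heavy atom and fill implicit hydrogens from standard valence (C 4, N 3, O 2, S 2, halogen 1):
  atom 1: C, bond orders sum to 1 (valence 4) → 3 H
  atom 2: C, bond orders sum to 2 (valence 4) → 2 H
  atom 3: C, bond orders sum to 4 (valence 4) → 0 H
  atom 4: C, bond orders sum to 3 (valence 4) → 1 H
  atom 5: S, bond orders sum to 2 (valence 2) → 0 H
  atom 6: C, bond orders sum to 3 (valence 4) → 1 H
  atom 7: C, bond orders sum to 3 (valence 4) → 1 H
Totals → C:6, H:8, S:1.

C6H8S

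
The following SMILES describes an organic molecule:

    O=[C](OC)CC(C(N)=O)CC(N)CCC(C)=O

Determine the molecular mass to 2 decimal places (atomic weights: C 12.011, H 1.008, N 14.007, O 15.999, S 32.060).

First, the molecular formula is C11H20N2O4 (counting implicit H from valence).
  C: 11 × 12.011 = 132.121
  H: 20 × 1.008 = 20.160
  N: 2 × 14.007 = 28.014
  O: 4 × 15.999 = 63.996
Sum: 11×12.011 + 20×1.008 + 2×14.007 + 4×15.999 = 244.291 → 244.29 g/mol.

244.29 g/mol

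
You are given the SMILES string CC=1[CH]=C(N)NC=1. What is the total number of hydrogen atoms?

Walk through each heavy atom and fill implicit hydrogens from standard valence (C 4, N 3, O 2, S 2, halogen 1):
  atom 1: C, bond orders sum to 1 (valence 4) → 3 H
  atom 2: C, bond orders sum to 4 (valence 4) → 0 H
  atom 3: C with explicit H count 1
  atom 4: C, bond orders sum to 4 (valence 4) → 0 H
  atom 5: N, bond orders sum to 1 (valence 3) → 2 H
  atom 6: N, bond orders sum to 2 (valence 3) → 1 H
  atom 7: C, bond orders sum to 3 (valence 4) → 1 H
Total hydrogens: 8.

8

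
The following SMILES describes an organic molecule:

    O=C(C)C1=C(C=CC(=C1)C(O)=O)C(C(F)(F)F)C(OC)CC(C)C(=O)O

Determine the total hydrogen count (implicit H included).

19

Walk through each heavy atom and fill implicit hydrogens from standard valence (C 4, N 3, O 2, S 2, halogen 1):
  atom 1: O, bond orders sum to 2 (valence 2) → 0 H
  atom 2: C, bond orders sum to 4 (valence 4) → 0 H
  atom 3: C, bond orders sum to 1 (valence 4) → 3 H
  atom 4: C, bond orders sum to 4 (valence 4) → 0 H
  atom 5: C, bond orders sum to 4 (valence 4) → 0 H
  atom 6: C, bond orders sum to 3 (valence 4) → 1 H
  atom 7: C, bond orders sum to 3 (valence 4) → 1 H
  atom 8: C, bond orders sum to 4 (valence 4) → 0 H
  atom 9: C, bond orders sum to 3 (valence 4) → 1 H
  atom 10: C, bond orders sum to 4 (valence 4) → 0 H
  atom 11: O, bond orders sum to 1 (valence 2) → 1 H
  atom 12: O, bond orders sum to 2 (valence 2) → 0 H
  atom 13: C, bond orders sum to 3 (valence 4) → 1 H
  atom 14: C, bond orders sum to 4 (valence 4) → 0 H
  atom 15: F (halogen, monovalent) → 0 H
  atom 16: F (halogen, monovalent) → 0 H
  atom 17: F (halogen, monovalent) → 0 H
  atom 18: C, bond orders sum to 3 (valence 4) → 1 H
  atom 19: O, bond orders sum to 2 (valence 2) → 0 H
  atom 20: C, bond orders sum to 1 (valence 4) → 3 H
  atom 21: C, bond orders sum to 2 (valence 4) → 2 H
  atom 22: C, bond orders sum to 3 (valence 4) → 1 H
  atom 23: C, bond orders sum to 1 (valence 4) → 3 H
  atom 24: C, bond orders sum to 4 (valence 4) → 0 H
  atom 25: O, bond orders sum to 2 (valence 2) → 0 H
  atom 26: O, bond orders sum to 1 (valence 2) → 1 H
Total hydrogens: 19.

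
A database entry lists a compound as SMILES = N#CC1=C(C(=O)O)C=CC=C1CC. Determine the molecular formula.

Walk through each heavy atom and fill implicit hydrogens from standard valence (C 4, N 3, O 2, S 2, halogen 1):
  atom 1: N, bond orders sum to 3 (valence 3) → 0 H
  atom 2: C, bond orders sum to 4 (valence 4) → 0 H
  atom 3: C, bond orders sum to 4 (valence 4) → 0 H
  atom 4: C, bond orders sum to 4 (valence 4) → 0 H
  atom 5: C, bond orders sum to 4 (valence 4) → 0 H
  atom 6: O, bond orders sum to 2 (valence 2) → 0 H
  atom 7: O, bond orders sum to 1 (valence 2) → 1 H
  atom 8: C, bond orders sum to 3 (valence 4) → 1 H
  atom 9: C, bond orders sum to 3 (valence 4) → 1 H
  atom 10: C, bond orders sum to 3 (valence 4) → 1 H
  atom 11: C, bond orders sum to 4 (valence 4) → 0 H
  atom 12: C, bond orders sum to 2 (valence 4) → 2 H
  atom 13: C, bond orders sum to 1 (valence 4) → 3 H
Totals → C:10, H:9, N:1, O:2.

C10H9NO2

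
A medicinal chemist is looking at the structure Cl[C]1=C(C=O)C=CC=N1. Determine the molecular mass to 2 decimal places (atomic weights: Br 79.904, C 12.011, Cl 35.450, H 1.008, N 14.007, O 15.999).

141.55 g/mol

First, the molecular formula is C6H4ClNO (counting implicit H from valence).
  C: 6 × 12.011 = 72.066
  Cl: 1 × 35.450 = 35.450
  H: 4 × 1.008 = 4.032
  N: 1 × 14.007 = 14.007
  O: 1 × 15.999 = 15.999
Sum: 6×12.011 + 1×35.450 + 4×1.008 + 1×14.007 + 1×15.999 = 141.554 → 141.55 g/mol.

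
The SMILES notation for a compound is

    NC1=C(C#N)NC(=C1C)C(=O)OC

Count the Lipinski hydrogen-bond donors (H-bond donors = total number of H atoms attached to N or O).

3

Donors: find every N or O and count the H atoms it carries.
  atom 1 (N): bond orders sum to 1 → 2 H
  atom 5 (N): bond orders sum to 3 → 0 H
  atom 6 (N): bond orders sum to 2 → 1 H
  atom 11 (O): bond orders sum to 2 → 0 H
  atom 12 (O): bond orders sum to 2 → 0 H
Lipinski HBD = 3.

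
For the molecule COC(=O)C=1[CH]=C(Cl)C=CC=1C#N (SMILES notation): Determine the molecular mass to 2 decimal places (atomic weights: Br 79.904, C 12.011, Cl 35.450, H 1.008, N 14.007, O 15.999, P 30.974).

195.60 g/mol

First, the molecular formula is C9H6ClNO2 (counting implicit H from valence).
  C: 9 × 12.011 = 108.099
  Cl: 1 × 35.450 = 35.450
  H: 6 × 1.008 = 6.048
  N: 1 × 14.007 = 14.007
  O: 2 × 15.999 = 31.998
Sum: 9×12.011 + 1×35.450 + 6×1.008 + 1×14.007 + 2×15.999 = 195.602 → 195.60 g/mol.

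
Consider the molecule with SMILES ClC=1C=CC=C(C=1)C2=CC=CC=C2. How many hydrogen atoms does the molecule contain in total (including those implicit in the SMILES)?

9

Walk through each heavy atom and fill implicit hydrogens from standard valence (C 4, N 3, O 2, S 2, halogen 1):
  atom 1: Cl (halogen, monovalent) → 0 H
  atom 2: C, bond orders sum to 4 (valence 4) → 0 H
  atom 3: C, bond orders sum to 3 (valence 4) → 1 H
  atom 4: C, bond orders sum to 3 (valence 4) → 1 H
  atom 5: C, bond orders sum to 3 (valence 4) → 1 H
  atom 6: C, bond orders sum to 4 (valence 4) → 0 H
  atom 7: C, bond orders sum to 3 (valence 4) → 1 H
  atom 8: C, bond orders sum to 4 (valence 4) → 0 H
  atom 9: C, bond orders sum to 3 (valence 4) → 1 H
  atom 10: C, bond orders sum to 3 (valence 4) → 1 H
  atom 11: C, bond orders sum to 3 (valence 4) → 1 H
  atom 12: C, bond orders sum to 3 (valence 4) → 1 H
  atom 13: C, bond orders sum to 3 (valence 4) → 1 H
Total hydrogens: 9.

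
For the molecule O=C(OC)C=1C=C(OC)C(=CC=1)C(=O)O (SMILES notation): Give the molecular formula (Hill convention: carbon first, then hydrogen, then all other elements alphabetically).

C10H10O5

Walk through each heavy atom and fill implicit hydrogens from standard valence (C 4, N 3, O 2, S 2, halogen 1):
  atom 1: O, bond orders sum to 2 (valence 2) → 0 H
  atom 2: C, bond orders sum to 4 (valence 4) → 0 H
  atom 3: O, bond orders sum to 2 (valence 2) → 0 H
  atom 4: C, bond orders sum to 1 (valence 4) → 3 H
  atom 5: C, bond orders sum to 4 (valence 4) → 0 H
  atom 6: C, bond orders sum to 3 (valence 4) → 1 H
  atom 7: C, bond orders sum to 4 (valence 4) → 0 H
  atom 8: O, bond orders sum to 2 (valence 2) → 0 H
  atom 9: C, bond orders sum to 1 (valence 4) → 3 H
  atom 10: C, bond orders sum to 4 (valence 4) → 0 H
  atom 11: C, bond orders sum to 3 (valence 4) → 1 H
  atom 12: C, bond orders sum to 3 (valence 4) → 1 H
  atom 13: C, bond orders sum to 4 (valence 4) → 0 H
  atom 14: O, bond orders sum to 2 (valence 2) → 0 H
  atom 15: O, bond orders sum to 1 (valence 2) → 1 H
Totals → C:10, H:10, O:5.
In Hill order: C10H10O5.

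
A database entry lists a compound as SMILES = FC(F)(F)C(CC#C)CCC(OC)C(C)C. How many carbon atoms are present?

12

Count every carbon token in the SMILES (each C, including those in ring-closure positions and inside branches).
Carbon count: 12.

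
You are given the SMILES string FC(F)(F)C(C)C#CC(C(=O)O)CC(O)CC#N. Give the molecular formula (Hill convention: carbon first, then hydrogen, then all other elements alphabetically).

C11H12F3NO3

Walk through each heavy atom and fill implicit hydrogens from standard valence (C 4, N 3, O 2, S 2, halogen 1):
  atom 1: F (halogen, monovalent) → 0 H
  atom 2: C, bond orders sum to 4 (valence 4) → 0 H
  atom 3: F (halogen, monovalent) → 0 H
  atom 4: F (halogen, monovalent) → 0 H
  atom 5: C, bond orders sum to 3 (valence 4) → 1 H
  atom 6: C, bond orders sum to 1 (valence 4) → 3 H
  atom 7: C, bond orders sum to 4 (valence 4) → 0 H
  atom 8: C, bond orders sum to 4 (valence 4) → 0 H
  atom 9: C, bond orders sum to 3 (valence 4) → 1 H
  atom 10: C, bond orders sum to 4 (valence 4) → 0 H
  atom 11: O, bond orders sum to 2 (valence 2) → 0 H
  atom 12: O, bond orders sum to 1 (valence 2) → 1 H
  atom 13: C, bond orders sum to 2 (valence 4) → 2 H
  atom 14: C, bond orders sum to 3 (valence 4) → 1 H
  atom 15: O, bond orders sum to 1 (valence 2) → 1 H
  atom 16: C, bond orders sum to 2 (valence 4) → 2 H
  atom 17: C, bond orders sum to 4 (valence 4) → 0 H
  atom 18: N, bond orders sum to 3 (valence 3) → 0 H
Totals → C:11, H:12, F:3, N:1, O:3.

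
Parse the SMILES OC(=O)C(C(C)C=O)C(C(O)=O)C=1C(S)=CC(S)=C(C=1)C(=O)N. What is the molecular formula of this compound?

C14H15NO6S2

Walk through each heavy atom and fill implicit hydrogens from standard valence (C 4, N 3, O 2, S 2, halogen 1):
  atom 1: O, bond orders sum to 1 (valence 2) → 1 H
  atom 2: C, bond orders sum to 4 (valence 4) → 0 H
  atom 3: O, bond orders sum to 2 (valence 2) → 0 H
  atom 4: C, bond orders sum to 3 (valence 4) → 1 H
  atom 5: C, bond orders sum to 3 (valence 4) → 1 H
  atom 6: C, bond orders sum to 1 (valence 4) → 3 H
  atom 7: C, bond orders sum to 3 (valence 4) → 1 H
  atom 8: O, bond orders sum to 2 (valence 2) → 0 H
  atom 9: C, bond orders sum to 3 (valence 4) → 1 H
  atom 10: C, bond orders sum to 4 (valence 4) → 0 H
  atom 11: O, bond orders sum to 1 (valence 2) → 1 H
  atom 12: O, bond orders sum to 2 (valence 2) → 0 H
  atom 13: C, bond orders sum to 4 (valence 4) → 0 H
  atom 14: C, bond orders sum to 4 (valence 4) → 0 H
  atom 15: S, bond orders sum to 1 (valence 2) → 1 H
  atom 16: C, bond orders sum to 3 (valence 4) → 1 H
  atom 17: C, bond orders sum to 4 (valence 4) → 0 H
  atom 18: S, bond orders sum to 1 (valence 2) → 1 H
  atom 19: C, bond orders sum to 4 (valence 4) → 0 H
  atom 20: C, bond orders sum to 3 (valence 4) → 1 H
  atom 21: C, bond orders sum to 4 (valence 4) → 0 H
  atom 22: O, bond orders sum to 2 (valence 2) → 0 H
  atom 23: N, bond orders sum to 1 (valence 3) → 2 H
Totals → C:14, H:15, N:1, O:6, S:2.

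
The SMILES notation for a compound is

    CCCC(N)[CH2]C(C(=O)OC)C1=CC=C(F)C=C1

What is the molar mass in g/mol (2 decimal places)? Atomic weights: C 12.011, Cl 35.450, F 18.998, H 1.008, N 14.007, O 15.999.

First, the molecular formula is C14H20FNO2 (counting implicit H from valence).
  C: 14 × 12.011 = 168.154
  F: 1 × 18.998 = 18.998
  H: 20 × 1.008 = 20.160
  N: 1 × 14.007 = 14.007
  O: 2 × 15.999 = 31.998
Sum: 14×12.011 + 1×18.998 + 20×1.008 + 1×14.007 + 2×15.999 = 253.317 → 253.32 g/mol.

253.32 g/mol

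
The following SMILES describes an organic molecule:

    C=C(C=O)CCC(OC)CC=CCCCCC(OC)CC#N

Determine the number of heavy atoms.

22

Every atom symbol written in the SMILES (organic subset) is one heavy atom; implicit H are not written.
Heavy atoms by element → C:18, N:1, O:3.
Total: 22.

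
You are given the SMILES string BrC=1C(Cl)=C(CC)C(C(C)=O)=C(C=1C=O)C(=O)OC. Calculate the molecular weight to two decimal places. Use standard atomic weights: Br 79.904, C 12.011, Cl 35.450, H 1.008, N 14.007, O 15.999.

First, the molecular formula is C13H12BrClO4 (counting implicit H from valence).
  Br: 1 × 79.904 = 79.904
  C: 13 × 12.011 = 156.143
  Cl: 1 × 35.450 = 35.450
  H: 12 × 1.008 = 12.096
  O: 4 × 15.999 = 63.996
Sum: 1×79.904 + 13×12.011 + 1×35.450 + 12×1.008 + 4×15.999 = 347.589 → 347.59 g/mol.

347.59 g/mol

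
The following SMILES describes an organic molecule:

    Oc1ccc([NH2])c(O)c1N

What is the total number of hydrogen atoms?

Walk through each heavy atom and fill implicit hydrogens from standard valence (C 4, N 3, O 2, S 2, halogen 1); for lowercase aromatic atoms, an aromatic c carries 1 H when it has two neighbours and 0 H with three, and aromatic n carries 0 H:
  atom 1: O, bond orders sum to 1 (valence 2) → 1 H
  atom 2: aromatic c, 3 neighbours → 0 H
  atom 3: aromatic c, 2 neighbours → 1 H
  atom 4: aromatic c, 2 neighbours → 1 H
  atom 5: aromatic c, 3 neighbours → 0 H
  atom 6: N with explicit H count 2
  atom 7: aromatic c, 3 neighbours → 0 H
  atom 8: O, bond orders sum to 1 (valence 2) → 1 H
  atom 9: aromatic c, 3 neighbours → 0 H
  atom 10: N, bond orders sum to 1 (valence 3) → 2 H
Total hydrogens: 8.

8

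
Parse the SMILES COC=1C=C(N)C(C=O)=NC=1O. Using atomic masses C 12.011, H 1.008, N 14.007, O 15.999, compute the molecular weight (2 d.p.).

First, the molecular formula is C7H8N2O3 (counting implicit H from valence).
  C: 7 × 12.011 = 84.077
  H: 8 × 1.008 = 8.064
  N: 2 × 14.007 = 28.014
  O: 3 × 15.999 = 47.997
Sum: 7×12.011 + 8×1.008 + 2×14.007 + 3×15.999 = 168.152 → 168.15 g/mol.

168.15 g/mol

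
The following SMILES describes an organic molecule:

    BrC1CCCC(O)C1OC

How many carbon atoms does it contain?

7

Count every carbon token in the SMILES (each C, including those in ring-closure positions and inside branches).
Carbon count: 7.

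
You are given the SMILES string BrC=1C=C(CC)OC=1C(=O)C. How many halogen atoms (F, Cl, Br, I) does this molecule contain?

Halogen atoms appear at heavy-atom position 1 (1×Br).
Other groups present: 1 ketone.
Halogen count: 1.

1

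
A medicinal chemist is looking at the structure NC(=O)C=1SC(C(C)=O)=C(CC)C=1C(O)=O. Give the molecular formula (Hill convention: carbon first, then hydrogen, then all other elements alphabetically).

C10H11NO4S

Walk through each heavy atom and fill implicit hydrogens from standard valence (C 4, N 3, O 2, S 2, halogen 1):
  atom 1: N, bond orders sum to 1 (valence 3) → 2 H
  atom 2: C, bond orders sum to 4 (valence 4) → 0 H
  atom 3: O, bond orders sum to 2 (valence 2) → 0 H
  atom 4: C, bond orders sum to 4 (valence 4) → 0 H
  atom 5: S, bond orders sum to 2 (valence 2) → 0 H
  atom 6: C, bond orders sum to 4 (valence 4) → 0 H
  atom 7: C, bond orders sum to 4 (valence 4) → 0 H
  atom 8: C, bond orders sum to 1 (valence 4) → 3 H
  atom 9: O, bond orders sum to 2 (valence 2) → 0 H
  atom 10: C, bond orders sum to 4 (valence 4) → 0 H
  atom 11: C, bond orders sum to 2 (valence 4) → 2 H
  atom 12: C, bond orders sum to 1 (valence 4) → 3 H
  atom 13: C, bond orders sum to 4 (valence 4) → 0 H
  atom 14: C, bond orders sum to 4 (valence 4) → 0 H
  atom 15: O, bond orders sum to 1 (valence 2) → 1 H
  atom 16: O, bond orders sum to 2 (valence 2) → 0 H
Totals → C:10, H:11, N:1, O:4, S:1.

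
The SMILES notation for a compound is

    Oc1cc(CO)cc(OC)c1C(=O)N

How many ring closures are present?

1

In SMILES, each pair of matching ring-closure digits denotes one ring-closing bond; the number of such bonds equals the number of independent rings.
Ring-closure bonds here: 1.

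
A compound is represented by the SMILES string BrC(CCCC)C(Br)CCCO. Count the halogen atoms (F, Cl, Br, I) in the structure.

2

Halogen atoms appear at heavy-atom positions 1, 8 (2×Br).
Other groups present: 1 hydroxyl.
Halogen count: 2.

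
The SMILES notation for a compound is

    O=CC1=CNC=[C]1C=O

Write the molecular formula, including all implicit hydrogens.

Walk through each heavy atom and fill implicit hydrogens from standard valence (C 4, N 3, O 2, S 2, halogen 1):
  atom 1: O, bond orders sum to 2 (valence 2) → 0 H
  atom 2: C, bond orders sum to 3 (valence 4) → 1 H
  atom 3: C, bond orders sum to 4 (valence 4) → 0 H
  atom 4: C, bond orders sum to 3 (valence 4) → 1 H
  atom 5: N, bond orders sum to 2 (valence 3) → 1 H
  atom 6: C, bond orders sum to 3 (valence 4) → 1 H
  atom 7: C with explicit H count 0
  atom 8: C, bond orders sum to 3 (valence 4) → 1 H
  atom 9: O, bond orders sum to 2 (valence 2) → 0 H
Totals → C:6, H:5, N:1, O:2.
In Hill order: C6H5NO2.

C6H5NO2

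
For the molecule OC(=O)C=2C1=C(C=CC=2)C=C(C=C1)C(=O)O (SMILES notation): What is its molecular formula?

C12H8O4

Walk through each heavy atom and fill implicit hydrogens from standard valence (C 4, N 3, O 2, S 2, halogen 1):
  atom 1: O, bond orders sum to 1 (valence 2) → 1 H
  atom 2: C, bond orders sum to 4 (valence 4) → 0 H
  atom 3: O, bond orders sum to 2 (valence 2) → 0 H
  atom 4: C, bond orders sum to 4 (valence 4) → 0 H
  atom 5: C, bond orders sum to 4 (valence 4) → 0 H
  atom 6: C, bond orders sum to 4 (valence 4) → 0 H
  atom 7: C, bond orders sum to 3 (valence 4) → 1 H
  atom 8: C, bond orders sum to 3 (valence 4) → 1 H
  atom 9: C, bond orders sum to 3 (valence 4) → 1 H
  atom 10: C, bond orders sum to 3 (valence 4) → 1 H
  atom 11: C, bond orders sum to 4 (valence 4) → 0 H
  atom 12: C, bond orders sum to 3 (valence 4) → 1 H
  atom 13: C, bond orders sum to 3 (valence 4) → 1 H
  atom 14: C, bond orders sum to 4 (valence 4) → 0 H
  atom 15: O, bond orders sum to 2 (valence 2) → 0 H
  atom 16: O, bond orders sum to 1 (valence 2) → 1 H
Totals → C:12, H:8, O:4.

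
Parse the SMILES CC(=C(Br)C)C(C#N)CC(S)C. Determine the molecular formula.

Walk through each heavy atom and fill implicit hydrogens from standard valence (C 4, N 3, O 2, S 2, halogen 1):
  atom 1: C, bond orders sum to 1 (valence 4) → 3 H
  atom 2: C, bond orders sum to 4 (valence 4) → 0 H
  atom 3: C, bond orders sum to 4 (valence 4) → 0 H
  atom 4: Br (halogen, monovalent) → 0 H
  atom 5: C, bond orders sum to 1 (valence 4) → 3 H
  atom 6: C, bond orders sum to 3 (valence 4) → 1 H
  atom 7: C, bond orders sum to 4 (valence 4) → 0 H
  atom 8: N, bond orders sum to 3 (valence 3) → 0 H
  atom 9: C, bond orders sum to 2 (valence 4) → 2 H
  atom 10: C, bond orders sum to 3 (valence 4) → 1 H
  atom 11: S, bond orders sum to 1 (valence 2) → 1 H
  atom 12: C, bond orders sum to 1 (valence 4) → 3 H
Totals → C:9, H:14, Br:1, N:1, S:1.
In Hill order: C9H14BrNS.

C9H14BrNS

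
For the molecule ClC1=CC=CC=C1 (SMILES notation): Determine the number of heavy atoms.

Every atom symbol written in the SMILES (organic subset) is one heavy atom; implicit H are not written.
Heavy atoms by element → C:6, Cl:1.
Total: 7.

7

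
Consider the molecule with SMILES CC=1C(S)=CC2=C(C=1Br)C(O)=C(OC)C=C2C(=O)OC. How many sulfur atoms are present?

1

Scan the SMILES for S atoms (remember two-letter symbols like Cl and Br are single atoms).
Sulfur count: 1.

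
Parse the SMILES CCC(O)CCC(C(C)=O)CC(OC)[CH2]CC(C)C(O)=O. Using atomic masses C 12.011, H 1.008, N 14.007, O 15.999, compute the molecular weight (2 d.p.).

302.41 g/mol

First, the molecular formula is C16H30O5 (counting implicit H from valence).
  C: 16 × 12.011 = 192.176
  H: 30 × 1.008 = 30.240
  O: 5 × 15.999 = 79.995
Sum: 16×12.011 + 30×1.008 + 5×15.999 = 302.411 → 302.41 g/mol.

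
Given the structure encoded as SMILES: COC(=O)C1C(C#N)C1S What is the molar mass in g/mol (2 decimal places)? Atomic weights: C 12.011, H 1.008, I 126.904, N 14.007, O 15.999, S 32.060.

First, the molecular formula is C6H7NO2S (counting implicit H from valence).
  C: 6 × 12.011 = 72.066
  H: 7 × 1.008 = 7.056
  N: 1 × 14.007 = 14.007
  O: 2 × 15.999 = 31.998
  S: 1 × 32.060 = 32.060
Sum: 6×12.011 + 7×1.008 + 1×14.007 + 2×15.999 + 1×32.060 = 157.187 → 157.19 g/mol.

157.19 g/mol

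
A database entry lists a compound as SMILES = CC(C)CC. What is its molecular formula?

C5H12

Walk through each heavy atom and fill implicit hydrogens from standard valence (C 4, N 3, O 2, S 2, halogen 1):
  atom 1: C, bond orders sum to 1 (valence 4) → 3 H
  atom 2: C, bond orders sum to 3 (valence 4) → 1 H
  atom 3: C, bond orders sum to 1 (valence 4) → 3 H
  atom 4: C, bond orders sum to 2 (valence 4) → 2 H
  atom 5: C, bond orders sum to 1 (valence 4) → 3 H
Totals → C:5, H:12.
In Hill order: C5H12.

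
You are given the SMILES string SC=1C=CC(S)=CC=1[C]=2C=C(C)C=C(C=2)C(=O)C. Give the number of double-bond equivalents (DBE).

9

Degree of unsaturation = (number of rings) + (number of π bonds).
Ring closures in the SMILES: 2.
π bonds: 7 double bonds (each 1 DoU) → 7 DoU from unsaturation.
Total DoU = 2 + 7 = 9.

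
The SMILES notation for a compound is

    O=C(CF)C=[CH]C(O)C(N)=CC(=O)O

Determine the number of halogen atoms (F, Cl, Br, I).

Halogen atoms appear at heavy-atom position 4 (1×F).
Other groups present: 2 alkene, 1 carboxylic acid, 1 hydroxyl, 1 ketone, 1 primary amine.
Halogen count: 1.

1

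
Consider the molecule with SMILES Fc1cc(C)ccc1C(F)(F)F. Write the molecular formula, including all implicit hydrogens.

C8H6F4

Walk through each heavy atom and fill implicit hydrogens from standard valence (C 4, N 3, O 2, S 2, halogen 1); for lowercase aromatic atoms, an aromatic c carries 1 H when it has two neighbours and 0 H with three, and aromatic n carries 0 H:
  atom 1: F (halogen, monovalent) → 0 H
  atom 2: aromatic c, 3 neighbours → 0 H
  atom 3: aromatic c, 2 neighbours → 1 H
  atom 4: aromatic c, 3 neighbours → 0 H
  atom 5: C, bond orders sum to 1 (valence 4) → 3 H
  atom 6: aromatic c, 2 neighbours → 1 H
  atom 7: aromatic c, 2 neighbours → 1 H
  atom 8: aromatic c, 3 neighbours → 0 H
  atom 9: C, bond orders sum to 4 (valence 4) → 0 H
  atom 10: F (halogen, monovalent) → 0 H
  atom 11: F (halogen, monovalent) → 0 H
  atom 12: F (halogen, monovalent) → 0 H
Totals → C:8, H:6, F:4.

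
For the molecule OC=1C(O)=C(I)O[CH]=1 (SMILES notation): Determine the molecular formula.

Walk through each heavy atom and fill implicit hydrogens from standard valence (C 4, N 3, O 2, S 2, halogen 1):
  atom 1: O, bond orders sum to 1 (valence 2) → 1 H
  atom 2: C, bond orders sum to 4 (valence 4) → 0 H
  atom 3: C, bond orders sum to 4 (valence 4) → 0 H
  atom 4: O, bond orders sum to 1 (valence 2) → 1 H
  atom 5: C, bond orders sum to 4 (valence 4) → 0 H
  atom 6: I (halogen, monovalent) → 0 H
  atom 7: O, bond orders sum to 2 (valence 2) → 0 H
  atom 8: C with explicit H count 1
Totals → C:4, H:3, I:1, O:3.

C4H3IO3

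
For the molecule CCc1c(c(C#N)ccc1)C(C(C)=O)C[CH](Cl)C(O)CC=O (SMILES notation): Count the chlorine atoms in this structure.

1

Scan the SMILES for Cl atoms (remember two-letter symbols like Cl and Br are single atoms).
Chlorine count: 1.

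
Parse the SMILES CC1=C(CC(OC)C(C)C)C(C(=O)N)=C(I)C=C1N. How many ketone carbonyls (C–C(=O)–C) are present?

Scan the SMILES for the ketone motif — none present.
Groups that are present: 1 amide, 1 ether, 1 primary amine.

0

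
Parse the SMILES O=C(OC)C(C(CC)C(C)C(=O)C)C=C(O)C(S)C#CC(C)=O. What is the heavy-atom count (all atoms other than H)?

Every atom symbol written in the SMILES (organic subset) is one heavy atom; implicit H are not written.
Heavy atoms by element → C:17, O:5, S:1.
Total: 23.

23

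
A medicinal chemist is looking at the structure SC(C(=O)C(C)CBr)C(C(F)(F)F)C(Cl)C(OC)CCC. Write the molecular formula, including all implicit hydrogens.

C13H21BrClF3O2S

Walk through each heavy atom and fill implicit hydrogens from standard valence (C 4, N 3, O 2, S 2, halogen 1):
  atom 1: S, bond orders sum to 1 (valence 2) → 1 H
  atom 2: C, bond orders sum to 3 (valence 4) → 1 H
  atom 3: C, bond orders sum to 4 (valence 4) → 0 H
  atom 4: O, bond orders sum to 2 (valence 2) → 0 H
  atom 5: C, bond orders sum to 3 (valence 4) → 1 H
  atom 6: C, bond orders sum to 1 (valence 4) → 3 H
  atom 7: C, bond orders sum to 2 (valence 4) → 2 H
  atom 8: Br (halogen, monovalent) → 0 H
  atom 9: C, bond orders sum to 3 (valence 4) → 1 H
  atom 10: C, bond orders sum to 4 (valence 4) → 0 H
  atom 11: F (halogen, monovalent) → 0 H
  atom 12: F (halogen, monovalent) → 0 H
  atom 13: F (halogen, monovalent) → 0 H
  atom 14: C, bond orders sum to 3 (valence 4) → 1 H
  atom 15: Cl (halogen, monovalent) → 0 H
  atom 16: C, bond orders sum to 3 (valence 4) → 1 H
  atom 17: O, bond orders sum to 2 (valence 2) → 0 H
  atom 18: C, bond orders sum to 1 (valence 4) → 3 H
  atom 19: C, bond orders sum to 2 (valence 4) → 2 H
  atom 20: C, bond orders sum to 2 (valence 4) → 2 H
  atom 21: C, bond orders sum to 1 (valence 4) → 3 H
Totals → C:13, H:21, Br:1, Cl:1, F:3, O:2, S:1.
In Hill order: C13H21BrClF3O2S.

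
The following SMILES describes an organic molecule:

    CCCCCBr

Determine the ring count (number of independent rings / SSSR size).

0

In SMILES, each pair of matching ring-closure digits denotes one ring-closing bond; the number of such bonds equals the number of independent rings.
Ring-closure bonds here: 0.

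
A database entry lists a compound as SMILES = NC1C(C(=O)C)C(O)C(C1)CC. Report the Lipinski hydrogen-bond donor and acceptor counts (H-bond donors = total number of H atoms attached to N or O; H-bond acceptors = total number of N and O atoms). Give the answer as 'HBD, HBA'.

3, 3

Donors: find every N or O and count the H atoms it carries.
  atom 1 (N): bond orders sum to 1 → 2 H
  atom 5 (O): bond orders sum to 2 → 0 H
  atom 8 (O): bond orders sum to 1 → 1 H
Lipinski HBD = 3.
Acceptors: N atoms = 1, O atoms = 2 → HBA = 3.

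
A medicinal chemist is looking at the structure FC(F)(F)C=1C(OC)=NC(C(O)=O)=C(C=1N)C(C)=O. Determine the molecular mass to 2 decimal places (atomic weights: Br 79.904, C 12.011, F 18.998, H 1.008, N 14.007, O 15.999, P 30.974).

First, the molecular formula is C10H9F3N2O4 (counting implicit H from valence).
  C: 10 × 12.011 = 120.110
  F: 3 × 18.998 = 56.994
  H: 9 × 1.008 = 9.072
  N: 2 × 14.007 = 28.014
  O: 4 × 15.999 = 63.996
Sum: 10×12.011 + 3×18.998 + 9×1.008 + 2×14.007 + 4×15.999 = 278.186 → 278.19 g/mol.

278.19 g/mol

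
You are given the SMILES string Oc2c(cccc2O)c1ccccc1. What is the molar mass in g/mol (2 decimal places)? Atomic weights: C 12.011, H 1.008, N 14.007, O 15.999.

First, the molecular formula is C12H10O2 (counting implicit H from valence).
  C: 12 × 12.011 = 144.132
  H: 10 × 1.008 = 10.080
  O: 2 × 15.999 = 31.998
Sum: 12×12.011 + 10×1.008 + 2×15.999 = 186.210 → 186.21 g/mol.

186.21 g/mol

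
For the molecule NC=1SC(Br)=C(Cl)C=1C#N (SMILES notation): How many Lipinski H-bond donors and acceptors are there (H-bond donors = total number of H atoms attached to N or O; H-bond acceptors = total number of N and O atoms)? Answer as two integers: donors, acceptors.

2, 2

Donors: find every N or O and count the H atoms it carries.
  atom 1 (N): bond orders sum to 1 → 2 H
  atom 10 (N): bond orders sum to 3 → 0 H
Lipinski HBD = 2.
Acceptors: N atoms = 2, O atoms = 0 → HBA = 2.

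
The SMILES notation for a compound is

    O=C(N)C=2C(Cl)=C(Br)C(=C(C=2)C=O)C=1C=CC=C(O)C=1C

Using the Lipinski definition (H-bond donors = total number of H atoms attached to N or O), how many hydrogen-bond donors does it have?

3

Donors: find every N or O and count the H atoms it carries.
  atom 1 (O): bond orders sum to 2 → 0 H
  atom 3 (N): bond orders sum to 1 → 2 H
  atom 13 (O): bond orders sum to 2 → 0 H
  atom 19 (O): bond orders sum to 1 → 1 H
Lipinski HBD = 3.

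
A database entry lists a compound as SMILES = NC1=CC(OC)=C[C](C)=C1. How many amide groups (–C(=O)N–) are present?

0

Scan the SMILES for the amide motif — none present.
Groups that are present: 1 ether, 1 primary amine.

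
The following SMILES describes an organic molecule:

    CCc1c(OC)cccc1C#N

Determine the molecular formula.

Walk through each heavy atom and fill implicit hydrogens from standard valence (C 4, N 3, O 2, S 2, halogen 1); for lowercase aromatic atoms, an aromatic c carries 1 H when it has two neighbours and 0 H with three, and aromatic n carries 0 H:
  atom 1: C, bond orders sum to 1 (valence 4) → 3 H
  atom 2: C, bond orders sum to 2 (valence 4) → 2 H
  atom 3: aromatic c, 3 neighbours → 0 H
  atom 4: aromatic c, 3 neighbours → 0 H
  atom 5: O, bond orders sum to 2 (valence 2) → 0 H
  atom 6: C, bond orders sum to 1 (valence 4) → 3 H
  atom 7: aromatic c, 2 neighbours → 1 H
  atom 8: aromatic c, 2 neighbours → 1 H
  atom 9: aromatic c, 2 neighbours → 1 H
  atom 10: aromatic c, 3 neighbours → 0 H
  atom 11: C, bond orders sum to 4 (valence 4) → 0 H
  atom 12: N, bond orders sum to 3 (valence 3) → 0 H
Totals → C:10, H:11, N:1, O:1.

C10H11NO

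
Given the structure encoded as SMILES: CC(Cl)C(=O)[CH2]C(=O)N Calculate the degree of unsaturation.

Degree of unsaturation = (number of rings) + (number of π bonds).
Ring closures in the SMILES: 0.
π bonds: 2 double bonds (each 1 DoU) → 2 DoU from unsaturation.
Total DoU = 0 + 2 = 2.

2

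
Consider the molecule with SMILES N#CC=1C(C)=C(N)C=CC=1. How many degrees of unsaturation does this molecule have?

6

Molecular formula: C8H8N2.
DoU = (2C + 2 + N − H − X) / 2, where X is the halogen count and O/S are ignored.
    = (2·8 + 2 + 2 − 8 − 0) / 2 = 12 / 2 = 6.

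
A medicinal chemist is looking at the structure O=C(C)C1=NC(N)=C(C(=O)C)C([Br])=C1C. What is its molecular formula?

C10H11BrN2O2

Walk through each heavy atom and fill implicit hydrogens from standard valence (C 4, N 3, O 2, S 2, halogen 1):
  atom 1: O, bond orders sum to 2 (valence 2) → 0 H
  atom 2: C, bond orders sum to 4 (valence 4) → 0 H
  atom 3: C, bond orders sum to 1 (valence 4) → 3 H
  atom 4: C, bond orders sum to 4 (valence 4) → 0 H
  atom 5: N, bond orders sum to 3 (valence 3) → 0 H
  atom 6: C, bond orders sum to 4 (valence 4) → 0 H
  atom 7: N, bond orders sum to 1 (valence 3) → 2 H
  atom 8: C, bond orders sum to 4 (valence 4) → 0 H
  atom 9: C, bond orders sum to 4 (valence 4) → 0 H
  atom 10: O, bond orders sum to 2 (valence 2) → 0 H
  atom 11: C, bond orders sum to 1 (valence 4) → 3 H
  atom 12: C, bond orders sum to 4 (valence 4) → 0 H
  atom 13: Br with explicit H count 0
  atom 14: C, bond orders sum to 4 (valence 4) → 0 H
  atom 15: C, bond orders sum to 1 (valence 4) → 3 H
Totals → C:10, H:11, Br:1, N:2, O:2.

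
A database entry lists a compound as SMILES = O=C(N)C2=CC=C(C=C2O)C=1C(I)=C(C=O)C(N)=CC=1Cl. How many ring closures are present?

2

In SMILES, each pair of matching ring-closure digits denotes one ring-closing bond; the number of such bonds equals the number of independent rings.
Ring-closure bonds here: 2.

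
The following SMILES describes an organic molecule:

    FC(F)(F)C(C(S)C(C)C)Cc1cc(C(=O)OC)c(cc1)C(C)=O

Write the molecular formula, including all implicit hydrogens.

C17H21F3O3S

Walk through each heavy atom and fill implicit hydrogens from standard valence (C 4, N 3, O 2, S 2, halogen 1); for lowercase aromatic atoms, an aromatic c carries 1 H when it has two neighbours and 0 H with three, and aromatic n carries 0 H:
  atom 1: F (halogen, monovalent) → 0 H
  atom 2: C, bond orders sum to 4 (valence 4) → 0 H
  atom 3: F (halogen, monovalent) → 0 H
  atom 4: F (halogen, monovalent) → 0 H
  atom 5: C, bond orders sum to 3 (valence 4) → 1 H
  atom 6: C, bond orders sum to 3 (valence 4) → 1 H
  atom 7: S, bond orders sum to 1 (valence 2) → 1 H
  atom 8: C, bond orders sum to 3 (valence 4) → 1 H
  atom 9: C, bond orders sum to 1 (valence 4) → 3 H
  atom 10: C, bond orders sum to 1 (valence 4) → 3 H
  atom 11: C, bond orders sum to 2 (valence 4) → 2 H
  atom 12: aromatic c, 3 neighbours → 0 H
  atom 13: aromatic c, 2 neighbours → 1 H
  atom 14: aromatic c, 3 neighbours → 0 H
  atom 15: C, bond orders sum to 4 (valence 4) → 0 H
  atom 16: O, bond orders sum to 2 (valence 2) → 0 H
  atom 17: O, bond orders sum to 2 (valence 2) → 0 H
  atom 18: C, bond orders sum to 1 (valence 4) → 3 H
  atom 19: aromatic c, 3 neighbours → 0 H
  atom 20: aromatic c, 2 neighbours → 1 H
  atom 21: aromatic c, 2 neighbours → 1 H
  atom 22: C, bond orders sum to 4 (valence 4) → 0 H
  atom 23: C, bond orders sum to 1 (valence 4) → 3 H
  atom 24: O, bond orders sum to 2 (valence 2) → 0 H
Totals → C:17, H:21, F:3, O:3, S:1.
In Hill order: C17H21F3O3S.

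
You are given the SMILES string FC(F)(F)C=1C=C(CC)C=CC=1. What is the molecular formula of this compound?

Walk through each heavy atom and fill implicit hydrogens from standard valence (C 4, N 3, O 2, S 2, halogen 1):
  atom 1: F (halogen, monovalent) → 0 H
  atom 2: C, bond orders sum to 4 (valence 4) → 0 H
  atom 3: F (halogen, monovalent) → 0 H
  atom 4: F (halogen, monovalent) → 0 H
  atom 5: C, bond orders sum to 4 (valence 4) → 0 H
  atom 6: C, bond orders sum to 3 (valence 4) → 1 H
  atom 7: C, bond orders sum to 4 (valence 4) → 0 H
  atom 8: C, bond orders sum to 2 (valence 4) → 2 H
  atom 9: C, bond orders sum to 1 (valence 4) → 3 H
  atom 10: C, bond orders sum to 3 (valence 4) → 1 H
  atom 11: C, bond orders sum to 3 (valence 4) → 1 H
  atom 12: C, bond orders sum to 3 (valence 4) → 1 H
Totals → C:9, H:9, F:3.

C9H9F3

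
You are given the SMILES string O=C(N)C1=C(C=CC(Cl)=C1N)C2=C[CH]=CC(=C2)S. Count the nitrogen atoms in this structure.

Scan the SMILES for N atoms (remember two-letter symbols like Cl and Br are single atoms).
Nitrogen count: 2.

2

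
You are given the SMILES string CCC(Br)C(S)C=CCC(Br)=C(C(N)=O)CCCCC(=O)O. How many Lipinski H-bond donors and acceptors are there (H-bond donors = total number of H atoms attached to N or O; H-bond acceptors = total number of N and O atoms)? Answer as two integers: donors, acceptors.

Donors: find every N or O and count the H atoms it carries.
  atom 14 (N): bond orders sum to 1 → 2 H
  atom 15 (O): bond orders sum to 2 → 0 H
  atom 21 (O): bond orders sum to 2 → 0 H
  atom 22 (O): bond orders sum to 1 → 1 H
Lipinski HBD = 3.
Acceptors: N atoms = 1, O atoms = 3 → HBA = 4.

3, 4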